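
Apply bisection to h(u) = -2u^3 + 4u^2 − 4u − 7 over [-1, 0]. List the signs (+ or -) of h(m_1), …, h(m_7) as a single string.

midpoint -0.5: h = -3.75 < 0 → [-1, -0.5]
midpoint -0.75: h = -0.90625 < 0 → [-1, -0.75]
midpoint -0.875: h = 0.902344 > 0 → [-0.875, -0.75]
midpoint -0.8125: h = -0.0366 < 0 → [-0.875, -0.8125]
midpoint -0.84375: h = 0.424 > 0 → [-0.84375, -0.8125]
midpoint -0.828125: h = 0.1915 > 0 → [-0.828125, -0.8125]
midpoint -0.8203125: h = 0.0769 > 0 → [-0.8203125, -0.8125]

--+-+++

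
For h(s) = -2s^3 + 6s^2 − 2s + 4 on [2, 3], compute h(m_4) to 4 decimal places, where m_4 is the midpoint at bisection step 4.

midpoint 2.5: h = 5.25 > 0 → [2.5, 3]
midpoint 2.75: h = 2.28125 > 0 → [2.75, 3]
midpoint 2.875: h = 0.316406 > 0 → [2.875, 3]
midpoint 2.9375: h = -0.7964 < 0 → [2.875, 2.9375]

-0.7964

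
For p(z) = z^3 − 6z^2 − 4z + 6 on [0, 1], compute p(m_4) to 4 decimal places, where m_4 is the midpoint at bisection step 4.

-0.6746

z = 0.5 gives p = 2.625, positive; keep [0.5, 1]
z = 0.75 gives p = 0.046875, positive; keep [0.75, 1]
z = 0.875 gives p = -1.423828, negative; keep [0.75, 0.875]
z = 0.8125 gives p = -0.6746, negative; keep [0.75, 0.8125]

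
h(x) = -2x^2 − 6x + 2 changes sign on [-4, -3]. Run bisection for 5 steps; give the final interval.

[-3.3125, -3.28125]

m = -3.5, h(m) = -1.5 (−); new bracket [-3.5, -3]
m = -3.25, h(m) = 0.375 (+); new bracket [-3.5, -3.25]
m = -3.375, h(m) = -0.53125 (−); new bracket [-3.375, -3.25]
m = -3.3125, h(m) = -0.0703 (−); new bracket [-3.3125, -3.25]
m = -3.28125, h(m) = 0.1543 (+); new bracket [-3.3125, -3.28125]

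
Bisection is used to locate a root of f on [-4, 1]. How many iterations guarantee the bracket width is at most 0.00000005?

27

Width after n steps is 5/2^n. Need 2^n ≥ 5/0.00000005 = 100000000.
2^26 = 67108864 < 100000000 ≤ 2^27 = 134217728, so n = 27.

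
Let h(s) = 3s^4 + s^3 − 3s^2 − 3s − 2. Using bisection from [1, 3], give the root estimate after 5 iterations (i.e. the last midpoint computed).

1.3125

h(2) = 36 > 0, so the root lies in [1, 2]
h(1.5) = 5.3125 > 0, so the root lies in [1, 1.5]
h(1.25) = -1.160156 < 0, so the root lies in [1.25, 1.5]
h(1.375) = 1.5261 > 0, so the root lies in [1.25, 1.375]
h(1.3125) = 0.0582 > 0, so the root lies in [1.25, 1.3125]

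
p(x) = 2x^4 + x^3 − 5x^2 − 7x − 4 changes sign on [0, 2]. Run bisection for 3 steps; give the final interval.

m = 1, p(m) = -13 (−); new bracket [1, 2]
m = 1.5, p(m) = -12.25 (−); new bracket [1.5, 2]
m = 1.75, p(m) = -7.445312 (−); new bracket [1.75, 2]

[1.75, 2]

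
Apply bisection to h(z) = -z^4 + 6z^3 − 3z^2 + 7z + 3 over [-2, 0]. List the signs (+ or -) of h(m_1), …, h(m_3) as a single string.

z = -1 gives h = -14, negative; keep [-1, 0]
z = -0.5 gives h = -2.0625, negative; keep [-0.5, 0]
z = -0.25 gives h = 0.964844, positive; keep [-0.5, -0.25]

--+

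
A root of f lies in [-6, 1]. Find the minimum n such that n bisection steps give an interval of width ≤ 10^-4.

Width after n steps is 7/2^n. Need 2^n ≥ 7/10^-4 = 70000.
2^16 = 65536 < 70000 ≤ 2^17 = 131072, so n = 17.

17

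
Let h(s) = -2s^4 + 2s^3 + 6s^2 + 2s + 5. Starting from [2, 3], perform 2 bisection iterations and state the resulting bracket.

midpoint 2.5: h = 0.625 > 0 → [2.5, 3]
midpoint 2.75: h = -16.914062 < 0 → [2.5, 2.75]

[2.5, 2.75]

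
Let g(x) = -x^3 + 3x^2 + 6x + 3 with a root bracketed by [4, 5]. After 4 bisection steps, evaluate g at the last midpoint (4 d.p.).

1.3186

g(4.5) = -0.375 < 0, so the root lies in [4, 4.5]
g(4.25) = 5.921875 > 0, so the root lies in [4.25, 4.5]
g(4.375) = 2.931641 > 0, so the root lies in [4.375, 4.5]
g(4.4375) = 1.3186 > 0, so the root lies in [4.4375, 4.5]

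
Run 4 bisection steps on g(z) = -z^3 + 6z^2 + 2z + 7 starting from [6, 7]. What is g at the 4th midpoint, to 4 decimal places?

1.7444

midpoint 6.5: g = -1.125 < 0 → [6, 6.5]
midpoint 6.25: g = 9.734375 > 0 → [6.25, 6.5]
midpoint 6.375: g = 4.509766 > 0 → [6.375, 6.5]
midpoint 6.4375: g = 1.7444 > 0 → [6.4375, 6.5]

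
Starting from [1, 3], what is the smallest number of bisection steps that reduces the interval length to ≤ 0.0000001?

Width after n steps is 2/2^n. Need 2^n ≥ 2/0.0000001 = 20000000.
2^24 = 16777216 < 20000000 ≤ 2^25 = 33554432, so n = 25.

25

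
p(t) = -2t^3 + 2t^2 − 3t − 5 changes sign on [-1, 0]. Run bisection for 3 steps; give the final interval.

[-0.875, -0.75]

m = -0.5, p(m) = -2.75 (−); new bracket [-1, -0.5]
m = -0.75, p(m) = -0.78125 (−); new bracket [-1, -0.75]
m = -0.875, p(m) = 0.496094 (+); new bracket [-0.875, -0.75]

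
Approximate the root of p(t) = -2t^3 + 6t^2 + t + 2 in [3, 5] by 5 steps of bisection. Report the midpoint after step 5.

p(4) = -26 < 0, so the root lies in [3, 4]
p(3.5) = -6.75 < 0, so the root lies in [3, 3.5]
p(3.25) = -0.03125 < 0, so the root lies in [3, 3.25]
p(3.125) = 2.6836 > 0, so the root lies in [3.125, 3.25]
p(3.1875) = 1.3774 > 0, so the root lies in [3.1875, 3.25]

3.1875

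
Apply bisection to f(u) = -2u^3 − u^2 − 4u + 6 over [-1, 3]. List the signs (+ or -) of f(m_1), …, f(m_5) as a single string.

f(1) = -1 < 0, so the root lies in [-1, 1]
f(0) = 6 > 0, so the root lies in [0, 1]
f(0.5) = 3.5 > 0, so the root lies in [0.5, 1]
f(0.75) = 1.5938 > 0, so the root lies in [0.75, 1]
f(0.875) = 0.3945 > 0, so the root lies in [0.875, 1]

-++++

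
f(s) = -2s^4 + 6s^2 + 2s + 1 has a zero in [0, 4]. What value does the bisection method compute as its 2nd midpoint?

1

m = 2, f(m) = -3 (−); new bracket [0, 2]
m = 1, f(m) = 7 (+); new bracket [1, 2]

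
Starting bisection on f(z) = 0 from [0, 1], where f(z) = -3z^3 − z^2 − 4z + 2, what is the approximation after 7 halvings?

0.4140625

m = 0.5, f(m) = -0.625 (−); new bracket [0, 0.5]
m = 0.25, f(m) = 0.890625 (+); new bracket [0.25, 0.5]
m = 0.375, f(m) = 0.201172 (+); new bracket [0.375, 0.5]
m = 0.4375, f(m) = -0.1926 (−); new bracket [0.375, 0.4375]
m = 0.40625, f(m) = 0.0088 (+); new bracket [0.40625, 0.4375]
m = 0.421875, f(m) = -0.0907 (−); new bracket [0.40625, 0.421875]
m = 0.4140625, f(m) = -0.0407 (−); new bracket [0.40625, 0.4140625]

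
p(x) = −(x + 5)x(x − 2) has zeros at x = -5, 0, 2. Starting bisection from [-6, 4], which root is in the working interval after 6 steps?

m = -1, p(m) = -12 (−); new bracket [-6, -1]
m = -3.5, p(m) = -28.875 (−); new bracket [-6, -3.5]
m = -4.75, p(m) = -8.015625 (−); new bracket [-6, -4.75]
m = -5.375, p(m) = 14.8652 (+); new bracket [-5.375, -4.75]
m = -5.0625, p(m) = 2.2346 (+); new bracket [-5.0625, -4.75]
m = -4.90625, p(m) = -3.1766 (−); new bracket [-5.0625, -4.90625]

-5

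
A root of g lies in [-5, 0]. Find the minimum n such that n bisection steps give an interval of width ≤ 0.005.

10

Width after n steps is 5/2^n. Need 2^n ≥ 5/0.005 = 1000.
2^9 = 512 < 1000 ≤ 2^10 = 1024, so n = 10.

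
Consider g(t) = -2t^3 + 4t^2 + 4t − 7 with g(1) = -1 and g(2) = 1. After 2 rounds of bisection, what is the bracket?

g(1.5) = 1.25 > 0, so the root lies in [1, 1.5]
g(1.25) = 0.34375 > 0, so the root lies in [1, 1.25]

[1, 1.25]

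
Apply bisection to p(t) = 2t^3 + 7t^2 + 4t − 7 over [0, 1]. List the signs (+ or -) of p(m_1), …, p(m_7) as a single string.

m = 0.5, p(m) = -3 (−); new bracket [0.5, 1]
m = 0.75, p(m) = 0.78125 (+); new bracket [0.5, 0.75]
m = 0.625, p(m) = -1.277344 (−); new bracket [0.625, 0.75]
m = 0.6875, p(m) = -0.2915 (−); new bracket [0.6875, 0.75]
m = 0.71875, p(m) = 0.2338 (+); new bracket [0.6875, 0.71875]
m = 0.703125, p(m) = -0.0316 (−); new bracket [0.703125, 0.71875]
m = 0.7109375, p(m) = 0.1004 (+); new bracket [0.703125, 0.7109375]

-+--+-+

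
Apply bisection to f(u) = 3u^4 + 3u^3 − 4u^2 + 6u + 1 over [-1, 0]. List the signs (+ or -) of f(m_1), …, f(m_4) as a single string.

--+-

midpoint -0.5: f = -3.1875 < 0 → [-0.5, 0]
midpoint -0.25: f = -0.785156 < 0 → [-0.25, 0]
midpoint -0.125: f = 0.182373 > 0 → [-0.25, -0.125]
midpoint -0.1875: f = -0.2817 < 0 → [-0.1875, -0.125]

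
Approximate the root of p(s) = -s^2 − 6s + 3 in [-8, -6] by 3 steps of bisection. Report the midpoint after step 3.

p(-7) = -4 < 0, so the root lies in [-7, -6]
p(-6.5) = -0.25 < 0, so the root lies in [-6.5, -6]
p(-6.25) = 1.4375 > 0, so the root lies in [-6.5, -6.25]

-6.25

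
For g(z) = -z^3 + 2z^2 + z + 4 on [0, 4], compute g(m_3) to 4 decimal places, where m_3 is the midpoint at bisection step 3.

midpoint 2: g = 6 > 0 → [2, 4]
midpoint 3: g = -2 < 0 → [2, 3]
midpoint 2.5: g = 3.375 > 0 → [2.5, 3]

3.3750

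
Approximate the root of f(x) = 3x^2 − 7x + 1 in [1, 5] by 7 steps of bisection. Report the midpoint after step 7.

x = 3 gives f = 7, positive; keep [1, 3]
x = 2 gives f = -1, negative; keep [2, 3]
x = 2.5 gives f = 2.25, positive; keep [2, 2.5]
x = 2.25 gives f = 0.4375, positive; keep [2, 2.25]
x = 2.125 gives f = -0.3281, negative; keep [2.125, 2.25]
x = 2.1875 gives f = 0.043, positive; keep [2.125, 2.1875]
x = 2.15625 gives f = -0.1455, negative; keep [2.15625, 2.1875]

2.15625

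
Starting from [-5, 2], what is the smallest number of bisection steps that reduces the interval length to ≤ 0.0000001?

Width after n steps is 7/2^n. Need 2^n ≥ 7/0.0000001 = 70000000.
2^26 = 67108864 < 70000000 ≤ 2^27 = 134217728, so n = 27.

27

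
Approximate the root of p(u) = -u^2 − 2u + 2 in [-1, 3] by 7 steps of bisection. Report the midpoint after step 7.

m = 1, p(m) = -1 (−); new bracket [-1, 1]
m = 0, p(m) = 2 (+); new bracket [0, 1]
m = 0.5, p(m) = 0.75 (+); new bracket [0.5, 1]
m = 0.75, p(m) = -0.0625 (−); new bracket [0.5, 0.75]
m = 0.625, p(m) = 0.3594 (+); new bracket [0.625, 0.75]
m = 0.6875, p(m) = 0.1523 (+); new bracket [0.6875, 0.75]
m = 0.71875, p(m) = 0.0459 (+); new bracket [0.71875, 0.75]

0.71875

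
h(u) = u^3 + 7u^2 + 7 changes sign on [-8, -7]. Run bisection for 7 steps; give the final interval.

midpoint -7.5: h = -21.125 < 0 → [-7.5, -7]
midpoint -7.25: h = -6.140625 < 0 → [-7.25, -7]
midpoint -7.125: h = 0.654297 > 0 → [-7.25, -7.125]
midpoint -7.1875: h = -2.6863 < 0 → [-7.1875, -7.125]
midpoint -7.15625: h = -1.0019 < 0 → [-7.15625, -7.125]
midpoint -7.140625: h = -0.1703 < 0 → [-7.140625, -7.125]
midpoint -7.1328125: h = 0.2429 > 0 → [-7.140625, -7.1328125]

[-7.140625, -7.1328125]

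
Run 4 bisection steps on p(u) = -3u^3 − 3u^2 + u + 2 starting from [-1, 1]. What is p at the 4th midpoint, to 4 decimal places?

midpoint 0: p = 2 > 0 → [0, 1]
midpoint 0.5: p = 1.375 > 0 → [0.5, 1]
midpoint 0.75: p = -0.203125 < 0 → [0.5, 0.75]
midpoint 0.625: p = 0.7207 > 0 → [0.625, 0.75]

0.7207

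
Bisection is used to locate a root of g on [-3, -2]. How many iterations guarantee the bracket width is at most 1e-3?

10

Width after n steps is 1/2^n. Need 2^n ≥ 1/1e-3 = 1000.
2^9 = 512 < 1000 ≤ 2^10 = 1024, so n = 10.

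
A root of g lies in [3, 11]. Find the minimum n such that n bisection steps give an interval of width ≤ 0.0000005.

24

Width after n steps is 8/2^n. Need 2^n ≥ 8/0.0000005 = 16000000.
2^23 = 8388608 < 16000000 ≤ 2^24 = 16777216, so n = 24.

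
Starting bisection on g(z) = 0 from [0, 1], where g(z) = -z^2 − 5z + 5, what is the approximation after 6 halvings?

midpoint 0.5: g = 2.25 > 0 → [0.5, 1]
midpoint 0.75: g = 0.6875 > 0 → [0.75, 1]
midpoint 0.875: g = -0.140625 < 0 → [0.75, 0.875]
midpoint 0.8125: g = 0.2773 > 0 → [0.8125, 0.875]
midpoint 0.84375: g = 0.0693 > 0 → [0.84375, 0.875]
midpoint 0.859375: g = -0.0354 < 0 → [0.84375, 0.859375]

0.859375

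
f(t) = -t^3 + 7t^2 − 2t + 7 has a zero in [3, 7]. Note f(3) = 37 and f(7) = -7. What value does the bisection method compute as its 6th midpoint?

6.8125

t = 5 gives f = 47, positive; keep [5, 7]
t = 6 gives f = 31, positive; keep [6, 7]
t = 6.5 gives f = 15.125, positive; keep [6.5, 7]
t = 6.75 gives f = 4.8906, positive; keep [6.75, 7]
t = 6.875 gives f = -0.8418, negative; keep [6.75, 6.875]
t = 6.8125 gives f = 2.0769, positive; keep [6.8125, 6.875]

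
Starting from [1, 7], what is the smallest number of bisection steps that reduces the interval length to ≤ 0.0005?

Width after n steps is 6/2^n. Need 2^n ≥ 6/0.0005 = 12000.
2^13 = 8192 < 12000 ≤ 2^14 = 16384, so n = 14.

14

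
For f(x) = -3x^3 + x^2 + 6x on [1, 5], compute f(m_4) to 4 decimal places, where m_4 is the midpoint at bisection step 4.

-2.5156

x = 3 gives f = -54, negative; keep [1, 3]
x = 2 gives f = -8, negative; keep [1, 2]
x = 1.5 gives f = 1.125, positive; keep [1.5, 2]
x = 1.75 gives f = -2.5156, negative; keep [1.5, 1.75]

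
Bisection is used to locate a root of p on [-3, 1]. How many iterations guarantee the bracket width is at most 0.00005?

17

Width after n steps is 4/2^n. Need 2^n ≥ 4/0.00005 = 80000.
2^16 = 65536 < 80000 ≤ 2^17 = 131072, so n = 17.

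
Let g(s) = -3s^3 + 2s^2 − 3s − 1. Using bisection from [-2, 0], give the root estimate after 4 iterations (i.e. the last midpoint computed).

midpoint -1: g = 7 > 0 → [-1, 0]
midpoint -0.5: g = 1.375 > 0 → [-0.5, 0]
midpoint -0.25: g = -0.078125 < 0 → [-0.5, -0.25]
midpoint -0.375: g = 0.5645 > 0 → [-0.375, -0.25]

-0.375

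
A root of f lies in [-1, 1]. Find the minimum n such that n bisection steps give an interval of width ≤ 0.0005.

12

Width after n steps is 2/2^n. Need 2^n ≥ 2/0.0005 = 4000.
2^11 = 2048 < 4000 ≤ 2^12 = 4096, so n = 12.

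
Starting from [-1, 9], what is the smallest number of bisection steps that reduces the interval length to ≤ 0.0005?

Width after n steps is 10/2^n. Need 2^n ≥ 10/0.0005 = 20000.
2^14 = 16384 < 20000 ≤ 2^15 = 32768, so n = 15.

15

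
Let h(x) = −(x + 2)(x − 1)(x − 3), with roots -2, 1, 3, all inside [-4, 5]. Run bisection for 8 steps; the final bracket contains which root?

-2

h(0.5) = -3.125 < 0, so the root lies in [-4, 0.5]
h(-1.75) = -3.265625 < 0, so the root lies in [-4, -1.75]
h(-2.875) = 19.919922 > 0, so the root lies in [-2.875, -1.75]
h(-2.3125) = 5.4993 > 0, so the root lies in [-2.3125, -1.75]
h(-2.03125) = 0.4766 > 0, so the root lies in [-2.03125, -1.75]
h(-1.890625) = -1.5462 < 0, so the root lies in [-2.03125, -1.890625]
h(-1.9609375) = -0.5738 < 0, so the root lies in [-2.03125, -1.9609375]
h(-1.99609375) = -0.0585 < 0, so the root lies in [-2.03125, -1.99609375]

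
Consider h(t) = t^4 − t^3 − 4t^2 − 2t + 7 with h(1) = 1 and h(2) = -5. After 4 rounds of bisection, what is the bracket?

m = 1.5, h(m) = -3.3125 (−); new bracket [1, 1.5]
m = 1.25, h(m) = -1.261719 (−); new bracket [1, 1.25]
m = 1.125, h(m) = -0.134521 (−); new bracket [1, 1.125]
m = 1.0625, h(m) = 0.4343 (+); new bracket [1.0625, 1.125]

[1.0625, 1.125]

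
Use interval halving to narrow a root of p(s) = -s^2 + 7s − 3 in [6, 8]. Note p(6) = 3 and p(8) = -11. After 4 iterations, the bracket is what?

[6.5, 6.625]

p(7) = -3 < 0, so the root lies in [6, 7]
p(6.5) = 0.25 > 0, so the root lies in [6.5, 7]
p(6.75) = -1.3125 < 0, so the root lies in [6.5, 6.75]
p(6.625) = -0.5156 < 0, so the root lies in [6.5, 6.625]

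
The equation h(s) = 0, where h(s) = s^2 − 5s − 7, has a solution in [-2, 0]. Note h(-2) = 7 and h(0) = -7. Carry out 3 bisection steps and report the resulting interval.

s = -1 gives h = -1, negative; keep [-2, -1]
s = -1.5 gives h = 2.75, positive; keep [-1.5, -1]
s = -1.25 gives h = 0.8125, positive; keep [-1.25, -1]

[-1.25, -1]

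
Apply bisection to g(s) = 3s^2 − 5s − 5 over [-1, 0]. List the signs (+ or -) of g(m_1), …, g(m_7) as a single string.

-+--+-+

m = -0.5, g(m) = -1.75 (−); new bracket [-1, -0.5]
m = -0.75, g(m) = 0.4375 (+); new bracket [-0.75, -0.5]
m = -0.625, g(m) = -0.703125 (−); new bracket [-0.75, -0.625]
m = -0.6875, g(m) = -0.1445 (−); new bracket [-0.75, -0.6875]
m = -0.71875, g(m) = 0.1436 (+); new bracket [-0.71875, -0.6875]
m = -0.703125, g(m) = -0.0012 (−); new bracket [-0.71875, -0.703125]
m = -0.7109375, g(m) = 0.071 (+); new bracket [-0.7109375, -0.703125]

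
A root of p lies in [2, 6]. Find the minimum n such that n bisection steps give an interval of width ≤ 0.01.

9

Width after n steps is 4/2^n. Need 2^n ≥ 4/0.01 = 400.
2^8 = 256 < 400 ≤ 2^9 = 512, so n = 9.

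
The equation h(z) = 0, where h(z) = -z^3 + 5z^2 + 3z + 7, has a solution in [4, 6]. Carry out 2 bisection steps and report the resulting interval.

[5.5, 6]

midpoint 5: h = 22 > 0 → [5, 6]
midpoint 5.5: h = 8.375 > 0 → [5.5, 6]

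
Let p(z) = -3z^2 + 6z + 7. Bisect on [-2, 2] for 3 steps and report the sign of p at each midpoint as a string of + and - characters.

+-+

m = 0, p(m) = 7 (+); new bracket [-2, 0]
m = -1, p(m) = -2 (−); new bracket [-1, 0]
m = -0.5, p(m) = 3.25 (+); new bracket [-1, -0.5]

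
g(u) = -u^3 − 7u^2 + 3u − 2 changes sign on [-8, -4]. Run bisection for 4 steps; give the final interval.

u = -6 gives g = -56, negative; keep [-8, -6]
u = -7 gives g = -23, negative; keep [-8, -7]
u = -7.5 gives g = 3.625, positive; keep [-7.5, -7]
u = -7.25 gives g = -10.6094, negative; keep [-7.5, -7.25]

[-7.5, -7.25]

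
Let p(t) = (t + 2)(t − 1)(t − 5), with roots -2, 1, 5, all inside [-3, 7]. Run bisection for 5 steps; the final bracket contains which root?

midpoint 2: p = -12 < 0 → [2, 7]
midpoint 4.5: p = -11.375 < 0 → [4.5, 7]
midpoint 5.75: p = 27.609375 > 0 → [4.5, 5.75]
midpoint 5.125: p = 3.6738 > 0 → [4.5, 5.125]
midpoint 4.8125: p = -4.8699 < 0 → [4.8125, 5.125]

5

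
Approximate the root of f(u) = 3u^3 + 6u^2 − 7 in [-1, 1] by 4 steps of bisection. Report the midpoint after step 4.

0.875

midpoint 0: f = -7 < 0 → [0, 1]
midpoint 0.5: f = -5.125 < 0 → [0.5, 1]
midpoint 0.75: f = -2.359375 < 0 → [0.75, 1]
midpoint 0.875: f = -0.3965 < 0 → [0.875, 1]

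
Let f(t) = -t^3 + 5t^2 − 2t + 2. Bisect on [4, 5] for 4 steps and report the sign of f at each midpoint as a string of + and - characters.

f(4.5) = 3.125 > 0, so the root lies in [4.5, 5]
f(4.75) = -1.859375 < 0, so the root lies in [4.5, 4.75]
f(4.625) = 0.771484 > 0, so the root lies in [4.625, 4.75]
f(4.6875) = -0.5085 < 0, so the root lies in [4.625, 4.6875]

+-+-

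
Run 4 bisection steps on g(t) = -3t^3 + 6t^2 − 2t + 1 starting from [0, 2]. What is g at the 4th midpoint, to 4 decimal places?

0.7207

midpoint 1: g = 2 > 0 → [1, 2]
midpoint 1.5: g = 1.375 > 0 → [1.5, 2]
midpoint 1.75: g = -0.203125 < 0 → [1.5, 1.75]
midpoint 1.625: g = 0.7207 > 0 → [1.625, 1.75]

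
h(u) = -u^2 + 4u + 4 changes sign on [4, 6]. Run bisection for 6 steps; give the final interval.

[4.8125, 4.84375]

m = 5, h(m) = -1 (−); new bracket [4, 5]
m = 4.5, h(m) = 1.75 (+); new bracket [4.5, 5]
m = 4.75, h(m) = 0.4375 (+); new bracket [4.75, 5]
m = 4.875, h(m) = -0.2656 (−); new bracket [4.75, 4.875]
m = 4.8125, h(m) = 0.0898 (+); new bracket [4.8125, 4.875]
m = 4.84375, h(m) = -0.0869 (−); new bracket [4.8125, 4.84375]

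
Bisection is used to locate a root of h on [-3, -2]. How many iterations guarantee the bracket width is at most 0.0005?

11

Width after n steps is 1/2^n. Need 2^n ≥ 1/0.0005 = 2000.
2^10 = 1024 < 2000 ≤ 2^11 = 2048, so n = 11.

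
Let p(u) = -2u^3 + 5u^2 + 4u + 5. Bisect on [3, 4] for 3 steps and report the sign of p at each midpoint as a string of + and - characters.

midpoint 3.5: p = -5.5 < 0 → [3, 3.5]
midpoint 3.25: p = 2.15625 > 0 → [3.25, 3.5]
midpoint 3.375: p = -1.433594 < 0 → [3.25, 3.375]

-+-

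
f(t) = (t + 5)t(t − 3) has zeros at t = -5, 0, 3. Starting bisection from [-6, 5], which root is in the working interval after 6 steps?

-5

f(-0.5) = 7.875 > 0, so the root lies in [-6, -0.5]
f(-3.25) = 35.546875 > 0, so the root lies in [-6, -3.25]
f(-4.625) = 13.224609 > 0, so the root lies in [-6, -4.625]
f(-5.3125) = -13.8 < 0, so the root lies in [-5.3125, -4.625]
f(-4.96875) = 1.2373 > 0, so the root lies in [-5.3125, -4.96875]
f(-5.140625) = -5.8849 < 0, so the root lies in [-5.140625, -4.96875]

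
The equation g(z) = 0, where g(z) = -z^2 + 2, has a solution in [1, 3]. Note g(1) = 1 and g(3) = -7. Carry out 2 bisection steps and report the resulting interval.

[1, 1.5]

m = 2, g(m) = -2 (−); new bracket [1, 2]
m = 1.5, g(m) = -0.25 (−); new bracket [1, 1.5]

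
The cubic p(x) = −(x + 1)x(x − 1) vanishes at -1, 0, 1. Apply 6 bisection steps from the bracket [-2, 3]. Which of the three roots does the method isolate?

x = 0.5 gives p = 0.375, positive; keep [0.5, 3]
x = 1.75 gives p = -3.609375, negative; keep [0.5, 1.75]
x = 1.125 gives p = -0.298828, negative; keep [0.5, 1.125]
x = 0.8125 gives p = 0.2761, positive; keep [0.8125, 1.125]
x = 0.96875 gives p = 0.0596, positive; keep [0.96875, 1.125]
x = 1.046875 gives p = -0.1004, negative; keep [0.96875, 1.046875]

1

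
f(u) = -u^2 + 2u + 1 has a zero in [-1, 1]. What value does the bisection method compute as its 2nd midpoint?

f(0) = 1 > 0, so the root lies in [-1, 0]
f(-0.5) = -0.25 < 0, so the root lies in [-0.5, 0]

-0.5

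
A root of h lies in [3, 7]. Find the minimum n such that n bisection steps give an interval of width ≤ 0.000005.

Width after n steps is 4/2^n. Need 2^n ≥ 4/0.000005 = 800000.
2^19 = 524288 < 800000 ≤ 2^20 = 1048576, so n = 20.

20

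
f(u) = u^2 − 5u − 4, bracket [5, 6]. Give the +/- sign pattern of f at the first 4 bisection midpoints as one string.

-+--

u = 5.5 gives f = -1.25, negative; keep [5.5, 6]
u = 5.75 gives f = 0.3125, positive; keep [5.5, 5.75]
u = 5.625 gives f = -0.484375, negative; keep [5.625, 5.75]
u = 5.6875 gives f = -0.0898, negative; keep [5.6875, 5.75]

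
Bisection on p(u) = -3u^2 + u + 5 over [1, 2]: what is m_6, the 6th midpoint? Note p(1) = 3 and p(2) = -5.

m = 1.5, p(m) = -0.25 (−); new bracket [1, 1.5]
m = 1.25, p(m) = 1.5625 (+); new bracket [1.25, 1.5]
m = 1.375, p(m) = 0.703125 (+); new bracket [1.375, 1.5]
m = 1.4375, p(m) = 0.2383 (+); new bracket [1.4375, 1.5]
m = 1.46875, p(m) = -0.0029 (−); new bracket [1.4375, 1.46875]
m = 1.453125, p(m) = 0.1184 (+); new bracket [1.453125, 1.46875]

1.453125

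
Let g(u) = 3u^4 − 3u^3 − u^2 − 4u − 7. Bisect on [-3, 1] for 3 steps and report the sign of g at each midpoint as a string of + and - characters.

+--

u = -1 gives g = 2, positive; keep [-1, 1]
u = 0 gives g = -7, negative; keep [-1, 0]
u = -0.5 gives g = -4.6875, negative; keep [-1, -0.5]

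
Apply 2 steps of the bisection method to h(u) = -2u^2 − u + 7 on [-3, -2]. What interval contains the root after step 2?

m = -2.5, h(m) = -3 (−); new bracket [-2.5, -2]
m = -2.25, h(m) = -0.875 (−); new bracket [-2.25, -2]

[-2.25, -2]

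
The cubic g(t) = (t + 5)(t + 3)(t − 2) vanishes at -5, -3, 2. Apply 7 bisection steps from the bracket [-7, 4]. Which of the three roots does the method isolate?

2

m = -1.5, g(m) = -18.375 (−); new bracket [-1.5, 4]
m = 1.25, g(m) = -19.921875 (−); new bracket [1.25, 4]
m = 2.625, g(m) = 26.806641 (+); new bracket [1.25, 2.625]
m = 1.9375, g(m) = -2.1409 (−); new bracket [1.9375, 2.625]
m = 2.28125, g(m) = 10.8152 (+); new bracket [1.9375, 2.28125]
m = 2.109375, g(m) = 3.973 (+); new bracket [1.9375, 2.109375]
m = 2.0234375, g(m) = 0.8269 (+); new bracket [1.9375, 2.0234375]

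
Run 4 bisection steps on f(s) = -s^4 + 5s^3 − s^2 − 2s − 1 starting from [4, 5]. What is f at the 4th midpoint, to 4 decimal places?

m = 4.5, f(m) = 15.3125 (+); new bracket [4.5, 5]
m = 4.75, f(m) = -6.269531 (−); new bracket [4.5, 4.75]
m = 4.625, f(m) = 5.45874 (+); new bracket [4.625, 4.75]
m = 4.6875, f(m) = -0.1611 (−); new bracket [4.625, 4.6875]

-0.1611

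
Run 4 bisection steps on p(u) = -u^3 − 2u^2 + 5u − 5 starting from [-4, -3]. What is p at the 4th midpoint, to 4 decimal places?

-0.4915

u = -3.5 gives p = -4.125, negative; keep [-4, -3.5]
u = -3.75 gives p = 0.859375, positive; keep [-3.75, -3.5]
u = -3.625 gives p = -1.771484, negative; keep [-3.75, -3.625]
u = -3.6875 gives p = -0.4915, negative; keep [-3.75, -3.6875]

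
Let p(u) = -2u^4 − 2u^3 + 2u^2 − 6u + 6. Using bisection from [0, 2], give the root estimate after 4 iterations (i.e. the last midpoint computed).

0.875

u = 1 gives p = -2, negative; keep [0, 1]
u = 0.5 gives p = 3.125, positive; keep [0.5, 1]
u = 0.75 gives p = 1.148438, positive; keep [0.75, 1]
u = 0.875 gives p = -0.231, negative; keep [0.75, 0.875]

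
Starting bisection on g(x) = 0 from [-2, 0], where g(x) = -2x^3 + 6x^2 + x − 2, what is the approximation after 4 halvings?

-0.625

m = -1, g(m) = 5 (+); new bracket [-1, 0]
m = -0.5, g(m) = -0.75 (−); new bracket [-1, -0.5]
m = -0.75, g(m) = 1.46875 (+); new bracket [-0.75, -0.5]
m = -0.625, g(m) = 0.207 (+); new bracket [-0.625, -0.5]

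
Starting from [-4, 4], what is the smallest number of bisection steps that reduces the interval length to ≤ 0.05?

Width after n steps is 8/2^n. Need 2^n ≥ 8/0.05 = 160.
2^7 = 128 < 160 ≤ 2^8 = 256, so n = 8.

8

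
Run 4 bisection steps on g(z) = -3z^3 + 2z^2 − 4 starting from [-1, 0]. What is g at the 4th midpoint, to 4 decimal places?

0.2297

g(-0.5) = -3.125 < 0, so the root lies in [-1, -0.5]
g(-0.75) = -1.609375 < 0, so the root lies in [-1, -0.75]
g(-0.875) = -0.458984 < 0, so the root lies in [-1, -0.875]
g(-0.9375) = 0.2297 > 0, so the root lies in [-0.9375, -0.875]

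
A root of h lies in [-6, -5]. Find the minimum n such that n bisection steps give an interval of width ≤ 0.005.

8

Width after n steps is 1/2^n. Need 2^n ≥ 1/0.005 = 200.
2^7 = 128 < 200 ≤ 2^8 = 256, so n = 8.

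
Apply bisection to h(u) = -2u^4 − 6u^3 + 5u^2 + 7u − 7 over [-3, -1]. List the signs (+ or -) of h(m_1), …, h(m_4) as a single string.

++-+

midpoint -2: h = 15 > 0 → [-2, -1]
midpoint -1.5: h = 3.875 > 0 → [-1.5, -1]
midpoint -1.25: h = -1.101562 < 0 → [-1.5, -1.25]
midpoint -1.375: h = 1.2769 > 0 → [-1.375, -1.25]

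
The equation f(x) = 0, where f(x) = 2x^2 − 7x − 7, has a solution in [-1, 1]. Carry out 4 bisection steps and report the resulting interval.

[-0.875, -0.75]

midpoint 0: f = -7 < 0 → [-1, 0]
midpoint -0.5: f = -3 < 0 → [-1, -0.5]
midpoint -0.75: f = -0.625 < 0 → [-1, -0.75]
midpoint -0.875: f = 0.6562 > 0 → [-0.875, -0.75]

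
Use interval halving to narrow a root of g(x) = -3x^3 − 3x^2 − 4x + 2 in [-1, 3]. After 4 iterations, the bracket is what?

g(1) = -8 < 0, so the root lies in [-1, 1]
g(0) = 2 > 0, so the root lies in [0, 1]
g(0.5) = -1.125 < 0, so the root lies in [0, 0.5]
g(0.25) = 0.7656 > 0, so the root lies in [0.25, 0.5]

[0.25, 0.5]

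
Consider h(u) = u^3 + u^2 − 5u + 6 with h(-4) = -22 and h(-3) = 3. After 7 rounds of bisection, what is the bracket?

midpoint -3.5: h = -7.125 < 0 → [-3.5, -3]
midpoint -3.25: h = -1.515625 < 0 → [-3.25, -3]
midpoint -3.125: h = 0.873047 > 0 → [-3.25, -3.125]
midpoint -3.1875: h = -0.2878 < 0 → [-3.1875, -3.125]
midpoint -3.15625: h = 0.3009 > 0 → [-3.1875, -3.15625]
midpoint -3.171875: h = 0.0086 > 0 → [-3.1875, -3.171875]
midpoint -3.1796875: h = -0.1391 < 0 → [-3.1796875, -3.171875]

[-3.1796875, -3.171875]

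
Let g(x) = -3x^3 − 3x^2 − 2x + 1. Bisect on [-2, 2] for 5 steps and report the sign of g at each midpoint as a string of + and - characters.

x = 0 gives g = 1, positive; keep [0, 2]
x = 1 gives g = -7, negative; keep [0, 1]
x = 0.5 gives g = -1.125, negative; keep [0, 0.5]
x = 0.25 gives g = 0.2656, positive; keep [0.25, 0.5]
x = 0.375 gives g = -0.3301, negative; keep [0.25, 0.375]

+--+-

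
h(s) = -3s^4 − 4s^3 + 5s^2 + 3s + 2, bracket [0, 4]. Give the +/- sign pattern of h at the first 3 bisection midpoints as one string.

s = 2 gives h = -52, negative; keep [0, 2]
s = 1 gives h = 3, positive; keep [1, 2]
s = 1.5 gives h = -10.9375, negative; keep [1, 1.5]

-+-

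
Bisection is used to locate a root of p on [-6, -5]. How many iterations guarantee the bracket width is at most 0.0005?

Width after n steps is 1/2^n. Need 2^n ≥ 1/0.0005 = 2000.
2^10 = 1024 < 2000 ≤ 2^11 = 2048, so n = 11.

11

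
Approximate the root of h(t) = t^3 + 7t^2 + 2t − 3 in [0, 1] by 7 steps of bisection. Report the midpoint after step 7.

m = 0.5, h(m) = -0.125 (−); new bracket [0.5, 1]
m = 0.75, h(m) = 2.859375 (+); new bracket [0.5, 0.75]
m = 0.625, h(m) = 1.228516 (+); new bracket [0.5, 0.625]
m = 0.5625, h(m) = 0.5178 (+); new bracket [0.5, 0.5625]
m = 0.53125, h(m) = 0.188 (+); new bracket [0.5, 0.53125]
m = 0.515625, h(m) = 0.0294 (+); new bracket [0.5, 0.515625]
m = 0.5078125, h(m) = -0.0483 (−); new bracket [0.5078125, 0.515625]

0.5078125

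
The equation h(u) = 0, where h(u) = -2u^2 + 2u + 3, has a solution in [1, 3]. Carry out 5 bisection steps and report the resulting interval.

[1.8125, 1.875]

u = 2 gives h = -1, negative; keep [1, 2]
u = 1.5 gives h = 1.5, positive; keep [1.5, 2]
u = 1.75 gives h = 0.375, positive; keep [1.75, 2]
u = 1.875 gives h = -0.2812, negative; keep [1.75, 1.875]
u = 1.8125 gives h = 0.0547, positive; keep [1.8125, 1.875]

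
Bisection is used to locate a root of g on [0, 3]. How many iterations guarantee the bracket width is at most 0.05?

Width after n steps is 3/2^n. Need 2^n ≥ 3/0.05 = 60.
2^5 = 32 < 60 ≤ 2^6 = 64, so n = 6.

6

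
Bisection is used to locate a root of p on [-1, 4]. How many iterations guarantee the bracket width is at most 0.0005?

Width after n steps is 5/2^n. Need 2^n ≥ 5/0.0005 = 10000.
2^13 = 8192 < 10000 ≤ 2^14 = 16384, so n = 14.

14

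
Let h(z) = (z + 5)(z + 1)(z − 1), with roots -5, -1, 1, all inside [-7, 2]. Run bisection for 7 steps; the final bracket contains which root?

midpoint -2.5: h = 13.125 > 0 → [-7, -2.5]
midpoint -4.75: h = 5.390625 > 0 → [-7, -4.75]
midpoint -5.875: h = -29.326172 < 0 → [-5.875, -4.75]
midpoint -5.3125: h = -8.5071 < 0 → [-5.3125, -4.75]
midpoint -5.03125: h = -0.7598 < 0 → [-5.03125, -4.75]
midpoint -4.890625: h = 2.5067 > 0 → [-5.03125, -4.890625]
midpoint -4.9609375: h = 0.9223 > 0 → [-5.03125, -4.9609375]

-5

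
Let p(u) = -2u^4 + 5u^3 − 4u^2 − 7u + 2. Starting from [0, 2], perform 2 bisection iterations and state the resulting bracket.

midpoint 1: p = -6 < 0 → [0, 1]
midpoint 0.5: p = -2 < 0 → [0, 0.5]

[0, 0.5]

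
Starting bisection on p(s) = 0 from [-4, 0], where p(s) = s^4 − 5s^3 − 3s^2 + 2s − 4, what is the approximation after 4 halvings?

s = -2 gives p = 36, positive; keep [-2, 0]
s = -1 gives p = -3, negative; keep [-2, -1]
s = -1.5 gives p = 8.1875, positive; keep [-1.5, -1]
s = -1.25 gives p = 1.0195, positive; keep [-1.25, -1]

-1.25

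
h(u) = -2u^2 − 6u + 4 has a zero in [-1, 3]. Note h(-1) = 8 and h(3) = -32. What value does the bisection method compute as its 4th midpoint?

0.75

u = 1 gives h = -4, negative; keep [-1, 1]
u = 0 gives h = 4, positive; keep [0, 1]
u = 0.5 gives h = 0.5, positive; keep [0.5, 1]
u = 0.75 gives h = -1.625, negative; keep [0.5, 0.75]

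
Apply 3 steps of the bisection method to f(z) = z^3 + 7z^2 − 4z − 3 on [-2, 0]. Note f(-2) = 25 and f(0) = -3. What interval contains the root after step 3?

[-0.5, -0.25]

f(-1) = 7 > 0, so the root lies in [-1, 0]
f(-0.5) = 0.625 > 0, so the root lies in [-0.5, 0]
f(-0.25) = -1.578125 < 0, so the root lies in [-0.5, -0.25]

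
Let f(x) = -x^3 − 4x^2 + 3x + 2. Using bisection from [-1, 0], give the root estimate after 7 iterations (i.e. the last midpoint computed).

-0.4453125

x = -0.5 gives f = -0.375, negative; keep [-0.5, 0]
x = -0.25 gives f = 1.015625, positive; keep [-0.5, -0.25]
x = -0.375 gives f = 0.365234, positive; keep [-0.5, -0.375]
x = -0.4375 gives f = 0.0056, positive; keep [-0.5, -0.4375]
x = -0.46875 gives f = -0.1822, negative; keep [-0.46875, -0.4375]
x = -0.453125 gives f = -0.0876, negative; keep [-0.453125, -0.4375]
x = -0.4453125 gives f = -0.0408, negative; keep [-0.4453125, -0.4375]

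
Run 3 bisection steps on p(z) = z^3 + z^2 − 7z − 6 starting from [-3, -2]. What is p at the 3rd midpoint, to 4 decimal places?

-1.3730

p(-2.5) = 2.125 > 0, so the root lies in [-3, -2.5]
p(-2.75) = 0.015625 > 0, so the root lies in [-3, -2.75]
p(-2.875) = -1.373047 < 0, so the root lies in [-2.875, -2.75]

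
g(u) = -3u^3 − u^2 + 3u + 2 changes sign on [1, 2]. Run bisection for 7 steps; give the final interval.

[1.109375, 1.1171875]

midpoint 1.5: g = -5.875 < 0 → [1, 1.5]
midpoint 1.25: g = -1.671875 < 0 → [1, 1.25]
midpoint 1.125: g = -0.162109 < 0 → [1, 1.125]
midpoint 1.0625: g = 0.4602 > 0 → [1.0625, 1.125]
midpoint 1.09375: g = 0.1596 > 0 → [1.09375, 1.125]
midpoint 1.109375: g = 0.0014 > 0 → [1.109375, 1.125]
midpoint 1.1171875: g = -0.0797 < 0 → [1.109375, 1.1171875]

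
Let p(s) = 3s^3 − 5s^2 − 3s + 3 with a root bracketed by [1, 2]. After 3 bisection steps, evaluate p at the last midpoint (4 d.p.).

-0.4277

midpoint 1.5: p = -2.625 < 0 → [1.5, 2]
midpoint 1.75: p = -1.484375 < 0 → [1.75, 2]
midpoint 1.875: p = -0.427734 < 0 → [1.875, 2]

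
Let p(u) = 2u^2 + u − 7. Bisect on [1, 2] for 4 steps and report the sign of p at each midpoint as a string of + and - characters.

p(1.5) = -1 < 0, so the root lies in [1.5, 2]
p(1.75) = 0.875 > 0, so the root lies in [1.5, 1.75]
p(1.625) = -0.09375 < 0, so the root lies in [1.625, 1.75]
p(1.6875) = 0.3828 > 0, so the root lies in [1.625, 1.6875]

-+-+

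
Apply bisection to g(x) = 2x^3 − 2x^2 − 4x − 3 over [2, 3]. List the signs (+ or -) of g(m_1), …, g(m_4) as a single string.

++--

g(2.5) = 5.75 > 0, so the root lies in [2, 2.5]
g(2.25) = 0.65625 > 0, so the root lies in [2, 2.25]
g(2.125) = -1.339844 < 0, so the root lies in [2.125, 2.25]
g(2.1875) = -0.3853 < 0, so the root lies in [2.1875, 2.25]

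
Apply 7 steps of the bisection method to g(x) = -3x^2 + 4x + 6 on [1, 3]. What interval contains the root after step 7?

midpoint 2: g = 2 > 0 → [2, 3]
midpoint 2.5: g = -2.75 < 0 → [2, 2.5]
midpoint 2.25: g = -0.1875 < 0 → [2, 2.25]
midpoint 2.125: g = 0.9531 > 0 → [2.125, 2.25]
midpoint 2.1875: g = 0.3945 > 0 → [2.1875, 2.25]
midpoint 2.21875: g = 0.1064 > 0 → [2.21875, 2.25]
midpoint 2.234375: g = -0.0398 < 0 → [2.21875, 2.234375]

[2.21875, 2.234375]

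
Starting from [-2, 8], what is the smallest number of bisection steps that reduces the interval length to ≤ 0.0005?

Width after n steps is 10/2^n. Need 2^n ≥ 10/0.0005 = 20000.
2^14 = 16384 < 20000 ≤ 2^15 = 32768, so n = 15.

15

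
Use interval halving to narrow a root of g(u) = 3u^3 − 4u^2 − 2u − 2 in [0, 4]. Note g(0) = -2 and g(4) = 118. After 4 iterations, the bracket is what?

[1.75, 2]

m = 2, g(m) = 2 (+); new bracket [0, 2]
m = 1, g(m) = -5 (−); new bracket [1, 2]
m = 1.5, g(m) = -3.875 (−); new bracket [1.5, 2]
m = 1.75, g(m) = -1.6719 (−); new bracket [1.75, 2]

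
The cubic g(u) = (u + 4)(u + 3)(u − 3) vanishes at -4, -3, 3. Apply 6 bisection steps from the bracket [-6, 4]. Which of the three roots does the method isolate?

m = -1, g(m) = -24 (−); new bracket [-1, 4]
m = 1.5, g(m) = -37.125 (−); new bracket [1.5, 4]
m = 2.75, g(m) = -9.703125 (−); new bracket [2.75, 4]
m = 3.375, g(m) = 17.6309 (+); new bracket [2.75, 3.375]
m = 3.0625, g(m) = 2.676 (+); new bracket [2.75, 3.0625]
m = 2.90625, g(m) = -3.8241 (−); new bracket [2.90625, 3.0625]

3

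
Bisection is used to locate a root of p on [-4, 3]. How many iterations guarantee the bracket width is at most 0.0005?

14

Width after n steps is 7/2^n. Need 2^n ≥ 7/0.0005 = 14000.
2^13 = 8192 < 14000 ≤ 2^14 = 16384, so n = 14.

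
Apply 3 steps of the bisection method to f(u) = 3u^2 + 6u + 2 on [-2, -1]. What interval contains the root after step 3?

f(-1.5) = -0.25 < 0, so the root lies in [-2, -1.5]
f(-1.75) = 0.6875 > 0, so the root lies in [-1.75, -1.5]
f(-1.625) = 0.171875 > 0, so the root lies in [-1.625, -1.5]

[-1.625, -1.5]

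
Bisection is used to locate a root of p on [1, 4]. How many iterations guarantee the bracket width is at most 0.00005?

16

Width after n steps is 3/2^n. Need 2^n ≥ 3/0.00005 = 60000.
2^15 = 32768 < 60000 ≤ 2^16 = 65536, so n = 16.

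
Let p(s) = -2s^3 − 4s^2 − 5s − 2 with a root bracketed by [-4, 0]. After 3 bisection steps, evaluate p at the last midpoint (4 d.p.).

-0.2500

midpoint -2: p = 8 > 0 → [-2, 0]
midpoint -1: p = 1 > 0 → [-1, 0]
midpoint -0.5: p = -0.25 < 0 → [-1, -0.5]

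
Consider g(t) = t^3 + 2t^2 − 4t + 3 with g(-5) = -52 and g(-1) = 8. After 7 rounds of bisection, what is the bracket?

t = -3 gives g = 6, positive; keep [-5, -3]
t = -4 gives g = -13, negative; keep [-4, -3]
t = -3.5 gives g = -1.375, negative; keep [-3.5, -3]
t = -3.25 gives g = 2.7969, positive; keep [-3.5, -3.25]
t = -3.375 gives g = 0.8379, positive; keep [-3.5, -3.375]
t = -3.4375 gives g = -0.2361, negative; keep [-3.4375, -3.375]
t = -3.40625 gives g = 0.3089, positive; keep [-3.4375, -3.40625]

[-3.4375, -3.40625]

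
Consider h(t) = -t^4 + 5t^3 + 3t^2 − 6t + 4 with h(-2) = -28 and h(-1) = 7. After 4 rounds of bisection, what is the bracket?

h(-1.5) = -2.1875 < 0, so the root lies in [-1.5, -1]
h(-1.25) = 3.980469 > 0, so the root lies in [-1.5, -1.25]
h(-1.375) = 1.349365 > 0, so the root lies in [-1.5, -1.375]
h(-1.4375) = -0.2981 < 0, so the root lies in [-1.4375, -1.375]

[-1.4375, -1.375]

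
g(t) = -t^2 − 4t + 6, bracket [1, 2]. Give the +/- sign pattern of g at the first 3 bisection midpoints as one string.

t = 1.5 gives g = -2.25, negative; keep [1, 1.5]
t = 1.25 gives g = -0.5625, negative; keep [1, 1.25]
t = 1.125 gives g = 0.234375, positive; keep [1.125, 1.25]

--+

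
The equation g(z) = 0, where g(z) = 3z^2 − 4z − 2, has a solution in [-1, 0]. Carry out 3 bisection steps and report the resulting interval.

[-0.5, -0.375]

m = -0.5, g(m) = 0.75 (+); new bracket [-0.5, 0]
m = -0.25, g(m) = -0.8125 (−); new bracket [-0.5, -0.25]
m = -0.375, g(m) = -0.078125 (−); new bracket [-0.5, -0.375]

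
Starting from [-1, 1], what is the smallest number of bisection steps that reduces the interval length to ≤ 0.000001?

21

Width after n steps is 2/2^n. Need 2^n ≥ 2/0.000001 = 2000000.
2^20 = 1048576 < 2000000 ≤ 2^21 = 2097152, so n = 21.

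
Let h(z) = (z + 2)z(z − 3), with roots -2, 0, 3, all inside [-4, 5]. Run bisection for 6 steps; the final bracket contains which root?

m = 0.5, h(m) = -3.125 (−); new bracket [0.5, 5]
m = 2.75, h(m) = -3.265625 (−); new bracket [2.75, 5]
m = 3.875, h(m) = 19.919922 (+); new bracket [2.75, 3.875]
m = 3.3125, h(m) = 5.4993 (+); new bracket [2.75, 3.3125]
m = 3.03125, h(m) = 0.4766 (+); new bracket [2.75, 3.03125]
m = 2.890625, h(m) = -1.5462 (−); new bracket [2.890625, 3.03125]

3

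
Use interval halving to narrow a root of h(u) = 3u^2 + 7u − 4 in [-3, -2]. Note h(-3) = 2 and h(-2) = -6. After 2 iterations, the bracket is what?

m = -2.5, h(m) = -2.75 (−); new bracket [-3, -2.5]
m = -2.75, h(m) = -0.5625 (−); new bracket [-3, -2.75]

[-3, -2.75]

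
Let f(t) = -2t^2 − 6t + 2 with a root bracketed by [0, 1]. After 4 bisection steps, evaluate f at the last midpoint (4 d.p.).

t = 0.5 gives f = -1.5, negative; keep [0, 0.5]
t = 0.25 gives f = 0.375, positive; keep [0.25, 0.5]
t = 0.375 gives f = -0.53125, negative; keep [0.25, 0.375]
t = 0.3125 gives f = -0.0703, negative; keep [0.25, 0.3125]

-0.0703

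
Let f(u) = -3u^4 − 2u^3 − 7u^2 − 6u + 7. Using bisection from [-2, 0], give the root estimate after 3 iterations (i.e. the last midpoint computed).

f(-1) = 5 > 0, so the root lies in [-2, -1]
f(-1.5) = -8.1875 < 0, so the root lies in [-1.5, -1]
f(-1.25) = 0.144531 > 0, so the root lies in [-1.5, -1.25]

-1.25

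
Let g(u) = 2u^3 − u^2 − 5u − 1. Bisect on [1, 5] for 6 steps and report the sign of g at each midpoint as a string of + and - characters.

midpoint 3: g = 29 > 0 → [1, 3]
midpoint 2: g = 1 > 0 → [1, 2]
midpoint 1.5: g = -4 < 0 → [1.5, 2]
midpoint 1.75: g = -2.0938 < 0 → [1.75, 2]
midpoint 1.875: g = -0.707 < 0 → [1.875, 2]
midpoint 1.9375: g = 0.105 > 0 → [1.875, 1.9375]

++---+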